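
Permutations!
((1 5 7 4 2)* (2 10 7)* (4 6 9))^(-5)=(10)(1 5 2)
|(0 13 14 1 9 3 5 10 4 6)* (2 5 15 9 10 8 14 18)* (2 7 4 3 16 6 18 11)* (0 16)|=12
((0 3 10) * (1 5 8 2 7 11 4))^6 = (1 4 11 7 2 8 5)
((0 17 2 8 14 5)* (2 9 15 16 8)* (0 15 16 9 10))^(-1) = (0 10 17)(5 14 8 16 9 15)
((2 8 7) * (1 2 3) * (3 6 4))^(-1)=(1 3 4 6 7 8 2)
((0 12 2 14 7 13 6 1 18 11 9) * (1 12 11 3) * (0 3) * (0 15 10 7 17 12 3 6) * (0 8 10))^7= (0 15 18 1 3 6 9 11)(2 12 17 14)(7 10 8 13)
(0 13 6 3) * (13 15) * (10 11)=(0 15 13 6 3)(10 11)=[15, 1, 2, 0, 4, 5, 3, 7, 8, 9, 11, 10, 12, 6, 14, 13]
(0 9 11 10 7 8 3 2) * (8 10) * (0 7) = (0 9 11 8 3 2 7 10) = [9, 1, 7, 2, 4, 5, 6, 10, 3, 11, 0, 8]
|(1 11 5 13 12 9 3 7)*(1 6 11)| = |(3 7 6 11 5 13 12 9)| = 8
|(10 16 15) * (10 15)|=2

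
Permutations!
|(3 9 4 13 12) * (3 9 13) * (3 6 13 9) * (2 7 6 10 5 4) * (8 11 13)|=|(2 7 6 8 11 13 12 3 9)(4 10 5)|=9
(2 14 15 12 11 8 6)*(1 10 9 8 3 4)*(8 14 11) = (1 10 9 14 15 12 8 6 2 11 3 4) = [0, 10, 11, 4, 1, 5, 2, 7, 6, 14, 9, 3, 8, 13, 15, 12]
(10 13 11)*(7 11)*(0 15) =(0 15)(7 11 10 13) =[15, 1, 2, 3, 4, 5, 6, 11, 8, 9, 13, 10, 12, 7, 14, 0]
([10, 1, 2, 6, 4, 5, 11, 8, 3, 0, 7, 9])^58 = [7, 1, 2, 11, 4, 5, 9, 3, 6, 10, 8, 0]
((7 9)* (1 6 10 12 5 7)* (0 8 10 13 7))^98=(0 12 8 5 10)(1 7 6 9 13)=((0 8 10 12 5)(1 6 13 7 9))^98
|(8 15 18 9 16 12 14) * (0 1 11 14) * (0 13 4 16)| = |(0 1 11 14 8 15 18 9)(4 16 12 13)| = 8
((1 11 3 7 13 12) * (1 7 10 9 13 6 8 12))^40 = ((1 11 3 10 9 13)(6 8 12 7))^40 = (1 9 3)(10 11 13)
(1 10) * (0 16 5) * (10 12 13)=(0 16 5)(1 12 13 10)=[16, 12, 2, 3, 4, 0, 6, 7, 8, 9, 1, 11, 13, 10, 14, 15, 5]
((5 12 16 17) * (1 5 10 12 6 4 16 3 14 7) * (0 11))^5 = ((0 11)(1 5 6 4 16 17 10 12 3 14 7))^5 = (0 11)(1 17 7 16 14 4 3 6 12 5 10)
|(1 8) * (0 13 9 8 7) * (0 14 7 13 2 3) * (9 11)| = |(0 2 3)(1 13 11 9 8)(7 14)| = 30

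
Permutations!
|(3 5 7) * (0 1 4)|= |(0 1 4)(3 5 7)|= 3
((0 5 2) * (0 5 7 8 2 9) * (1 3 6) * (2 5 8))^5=(0 9 5 8 2 7)(1 6 3)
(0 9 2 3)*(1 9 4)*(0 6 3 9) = (0 4 1)(2 9)(3 6) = [4, 0, 9, 6, 1, 5, 3, 7, 8, 2]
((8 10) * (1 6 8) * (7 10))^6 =(1 6 8 7 10)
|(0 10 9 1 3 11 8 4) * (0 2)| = 9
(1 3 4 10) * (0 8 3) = (0 8 3 4 10 1) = [8, 0, 2, 4, 10, 5, 6, 7, 3, 9, 1]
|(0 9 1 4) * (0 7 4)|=6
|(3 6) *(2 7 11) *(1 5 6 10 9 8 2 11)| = 9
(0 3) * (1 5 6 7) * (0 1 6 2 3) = (1 5 2 3)(6 7) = [0, 5, 3, 1, 4, 2, 7, 6]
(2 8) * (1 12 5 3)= [0, 12, 8, 1, 4, 3, 6, 7, 2, 9, 10, 11, 5]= (1 12 5 3)(2 8)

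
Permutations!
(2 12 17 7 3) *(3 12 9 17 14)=(2 9 17 7 12 14 3)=[0, 1, 9, 2, 4, 5, 6, 12, 8, 17, 10, 11, 14, 13, 3, 15, 16, 7]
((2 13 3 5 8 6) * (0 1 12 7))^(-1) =((0 1 12 7)(2 13 3 5 8 6))^(-1) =(0 7 12 1)(2 6 8 5 3 13)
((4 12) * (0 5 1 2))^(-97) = (0 2 1 5)(4 12)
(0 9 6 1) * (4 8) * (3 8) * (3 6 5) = [9, 0, 2, 8, 6, 3, 1, 7, 4, 5] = (0 9 5 3 8 4 6 1)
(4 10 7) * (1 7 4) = (1 7)(4 10) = [0, 7, 2, 3, 10, 5, 6, 1, 8, 9, 4]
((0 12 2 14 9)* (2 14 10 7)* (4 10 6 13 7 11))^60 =((0 12 14 9)(2 6 13 7)(4 10 11))^60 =(14)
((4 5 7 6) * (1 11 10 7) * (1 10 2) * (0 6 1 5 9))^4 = ((0 6 4 9)(1 11 2 5 10 7))^4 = (1 10 2)(5 11 7)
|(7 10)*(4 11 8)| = |(4 11 8)(7 10)| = 6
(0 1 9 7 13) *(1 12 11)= (0 12 11 1 9 7 13)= [12, 9, 2, 3, 4, 5, 6, 13, 8, 7, 10, 1, 11, 0]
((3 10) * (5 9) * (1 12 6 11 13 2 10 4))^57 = (1 11 10)(2 4 6)(3 12 13)(5 9)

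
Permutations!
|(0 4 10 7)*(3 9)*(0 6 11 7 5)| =12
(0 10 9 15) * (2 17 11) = [10, 1, 17, 3, 4, 5, 6, 7, 8, 15, 9, 2, 12, 13, 14, 0, 16, 11] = (0 10 9 15)(2 17 11)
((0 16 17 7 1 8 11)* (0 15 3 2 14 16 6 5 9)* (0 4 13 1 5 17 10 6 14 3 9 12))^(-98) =((0 14 16 10 6 17 7 5 12)(1 8 11 15 9 4 13)(2 3))^(-98) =(0 14 16 10 6 17 7 5 12)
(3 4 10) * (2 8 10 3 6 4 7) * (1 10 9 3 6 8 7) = (1 10 8 9 3)(2 7)(4 6) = [0, 10, 7, 1, 6, 5, 4, 2, 9, 3, 8]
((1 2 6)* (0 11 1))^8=(0 2 11 6 1)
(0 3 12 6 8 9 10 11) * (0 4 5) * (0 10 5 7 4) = (0 3 12 6 8 9 5 10 11)(4 7) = [3, 1, 2, 12, 7, 10, 8, 4, 9, 5, 11, 0, 6]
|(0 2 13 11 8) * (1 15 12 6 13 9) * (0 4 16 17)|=|(0 2 9 1 15 12 6 13 11 8 4 16 17)|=13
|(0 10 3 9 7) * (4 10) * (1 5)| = |(0 4 10 3 9 7)(1 5)| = 6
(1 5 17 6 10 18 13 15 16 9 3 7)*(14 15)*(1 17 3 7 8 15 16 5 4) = (1 4)(3 8 15 5)(6 10 18 13 14 16 9 7 17) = [0, 4, 2, 8, 1, 3, 10, 17, 15, 7, 18, 11, 12, 14, 16, 5, 9, 6, 13]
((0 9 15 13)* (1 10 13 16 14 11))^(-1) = (0 13 10 1 11 14 16 15 9)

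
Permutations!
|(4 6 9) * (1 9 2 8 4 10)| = 12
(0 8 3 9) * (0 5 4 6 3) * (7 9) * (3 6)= [8, 1, 2, 7, 3, 4, 6, 9, 0, 5]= (0 8)(3 7 9 5 4)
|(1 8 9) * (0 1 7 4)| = |(0 1 8 9 7 4)| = 6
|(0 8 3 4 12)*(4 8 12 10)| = 2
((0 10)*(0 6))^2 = ((0 10 6))^2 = (0 6 10)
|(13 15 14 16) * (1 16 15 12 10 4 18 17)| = 8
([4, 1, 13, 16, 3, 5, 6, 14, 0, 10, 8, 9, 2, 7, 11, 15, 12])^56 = (0 12 14 8 16 7 10 3 13 9 4 2 11)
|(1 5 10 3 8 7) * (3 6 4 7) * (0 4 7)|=10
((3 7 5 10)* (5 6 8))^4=(3 5 6)(7 10 8)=((3 7 6 8 5 10))^4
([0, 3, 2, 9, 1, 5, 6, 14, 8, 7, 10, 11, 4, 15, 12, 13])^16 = (15)(1 9 14 4 3 7 12)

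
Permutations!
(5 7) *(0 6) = (0 6)(5 7) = [6, 1, 2, 3, 4, 7, 0, 5]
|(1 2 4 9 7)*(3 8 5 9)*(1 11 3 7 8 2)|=15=|(2 4 7 11 3)(5 9 8)|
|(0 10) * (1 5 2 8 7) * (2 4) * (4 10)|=|(0 4 2 8 7 1 5 10)|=8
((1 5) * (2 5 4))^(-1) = (1 5 2 4)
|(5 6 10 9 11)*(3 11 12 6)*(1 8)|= 12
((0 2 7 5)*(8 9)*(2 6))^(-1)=((0 6 2 7 5)(8 9))^(-1)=(0 5 7 2 6)(8 9)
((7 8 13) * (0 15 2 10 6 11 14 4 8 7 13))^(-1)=(0 8 4 14 11 6 10 2 15)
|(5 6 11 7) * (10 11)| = 5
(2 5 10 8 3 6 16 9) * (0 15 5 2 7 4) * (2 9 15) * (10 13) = (0 2 9 7 4)(3 6 16 15 5 13 10 8) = [2, 1, 9, 6, 0, 13, 16, 4, 3, 7, 8, 11, 12, 10, 14, 5, 15]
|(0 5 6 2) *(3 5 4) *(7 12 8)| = |(0 4 3 5 6 2)(7 12 8)| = 6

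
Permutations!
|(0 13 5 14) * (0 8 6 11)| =7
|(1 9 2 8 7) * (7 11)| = 6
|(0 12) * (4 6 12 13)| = 5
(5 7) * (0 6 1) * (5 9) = (0 6 1)(5 7 9) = [6, 0, 2, 3, 4, 7, 1, 9, 8, 5]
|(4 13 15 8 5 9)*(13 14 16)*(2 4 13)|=20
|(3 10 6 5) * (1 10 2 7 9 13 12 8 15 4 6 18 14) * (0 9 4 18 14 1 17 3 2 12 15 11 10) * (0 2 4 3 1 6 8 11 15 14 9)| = 66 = |(1 2 7 3 12 11 10 9 13 14 17)(4 8 15 18 6 5)|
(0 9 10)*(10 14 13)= (0 9 14 13 10)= [9, 1, 2, 3, 4, 5, 6, 7, 8, 14, 0, 11, 12, 10, 13]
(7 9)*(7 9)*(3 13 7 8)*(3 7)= (3 13)(7 8)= [0, 1, 2, 13, 4, 5, 6, 8, 7, 9, 10, 11, 12, 3]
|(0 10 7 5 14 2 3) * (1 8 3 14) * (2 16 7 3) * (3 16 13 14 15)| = |(0 10 16 7 5 1 8 2 15 3)(13 14)| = 10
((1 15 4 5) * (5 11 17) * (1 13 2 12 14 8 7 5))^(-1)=(1 17 11 4 15)(2 13 5 7 8 14 12)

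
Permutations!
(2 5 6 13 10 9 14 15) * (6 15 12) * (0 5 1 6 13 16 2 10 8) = [5, 6, 1, 3, 4, 15, 16, 7, 0, 14, 9, 11, 13, 8, 12, 10, 2] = (0 5 15 10 9 14 12 13 8)(1 6 16 2)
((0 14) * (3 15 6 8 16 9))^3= (0 14)(3 8)(6 9)(15 16)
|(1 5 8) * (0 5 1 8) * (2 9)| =2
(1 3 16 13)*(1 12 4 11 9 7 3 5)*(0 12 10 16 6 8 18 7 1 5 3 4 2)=(0 12 2)(1 3 6 8 18 7 4 11 9)(10 16 13)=[12, 3, 0, 6, 11, 5, 8, 4, 18, 1, 16, 9, 2, 10, 14, 15, 13, 17, 7]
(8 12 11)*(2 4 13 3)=(2 4 13 3)(8 12 11)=[0, 1, 4, 2, 13, 5, 6, 7, 12, 9, 10, 8, 11, 3]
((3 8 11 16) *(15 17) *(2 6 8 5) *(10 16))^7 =((2 6 8 11 10 16 3 5)(15 17))^7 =(2 5 3 16 10 11 8 6)(15 17)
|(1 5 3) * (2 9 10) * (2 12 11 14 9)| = 15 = |(1 5 3)(9 10 12 11 14)|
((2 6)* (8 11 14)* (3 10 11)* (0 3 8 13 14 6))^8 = ((0 3 10 11 6 2)(13 14))^8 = (14)(0 10 6)(2 3 11)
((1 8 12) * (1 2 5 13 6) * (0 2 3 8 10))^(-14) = ((0 2 5 13 6 1 10)(3 8 12))^(-14) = (13)(3 8 12)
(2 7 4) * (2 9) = (2 7 4 9) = [0, 1, 7, 3, 9, 5, 6, 4, 8, 2]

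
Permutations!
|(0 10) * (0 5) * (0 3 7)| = 5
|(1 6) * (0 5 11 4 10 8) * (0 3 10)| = 12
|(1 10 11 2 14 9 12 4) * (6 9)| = |(1 10 11 2 14 6 9 12 4)| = 9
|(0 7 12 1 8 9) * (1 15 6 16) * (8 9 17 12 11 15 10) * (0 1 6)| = |(0 7 11 15)(1 9)(6 16)(8 17 12 10)| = 4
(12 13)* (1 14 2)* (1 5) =(1 14 2 5)(12 13) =[0, 14, 5, 3, 4, 1, 6, 7, 8, 9, 10, 11, 13, 12, 2]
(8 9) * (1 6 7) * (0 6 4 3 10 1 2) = [6, 4, 0, 10, 3, 5, 7, 2, 9, 8, 1] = (0 6 7 2)(1 4 3 10)(8 9)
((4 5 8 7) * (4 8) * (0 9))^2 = (9)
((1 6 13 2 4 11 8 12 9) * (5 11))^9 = ((1 6 13 2 4 5 11 8 12 9))^9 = (1 9 12 8 11 5 4 2 13 6)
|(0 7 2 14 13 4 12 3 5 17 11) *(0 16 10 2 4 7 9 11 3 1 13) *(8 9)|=120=|(0 8 9 11 16 10 2 14)(1 13 7 4 12)(3 5 17)|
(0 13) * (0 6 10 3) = (0 13 6 10 3) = [13, 1, 2, 0, 4, 5, 10, 7, 8, 9, 3, 11, 12, 6]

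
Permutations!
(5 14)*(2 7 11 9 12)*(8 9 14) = (2 7 11 14 5 8 9 12) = [0, 1, 7, 3, 4, 8, 6, 11, 9, 12, 10, 14, 2, 13, 5]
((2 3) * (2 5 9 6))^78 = ((2 3 5 9 6))^78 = (2 9 3 6 5)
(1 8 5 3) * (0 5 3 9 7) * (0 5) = (1 8 3)(5 9 7) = [0, 8, 2, 1, 4, 9, 6, 5, 3, 7]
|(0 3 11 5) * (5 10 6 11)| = 3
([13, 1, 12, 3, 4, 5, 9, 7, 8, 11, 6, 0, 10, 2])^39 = [11, 1, 13, 3, 4, 5, 10, 7, 8, 6, 12, 9, 2, 0]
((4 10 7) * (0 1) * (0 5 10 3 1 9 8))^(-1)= ((0 9 8)(1 5 10 7 4 3))^(-1)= (0 8 9)(1 3 4 7 10 5)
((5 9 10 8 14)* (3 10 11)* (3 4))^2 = (3 8 5 11)(4 10 14 9)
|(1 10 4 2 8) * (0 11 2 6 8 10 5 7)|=|(0 11 2 10 4 6 8 1 5 7)|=10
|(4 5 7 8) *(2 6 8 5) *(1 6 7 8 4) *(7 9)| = 8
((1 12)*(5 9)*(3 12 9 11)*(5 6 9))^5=(12)(6 9)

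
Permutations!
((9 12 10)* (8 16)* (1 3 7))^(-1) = (1 7 3)(8 16)(9 10 12)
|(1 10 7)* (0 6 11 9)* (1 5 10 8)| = |(0 6 11 9)(1 8)(5 10 7)| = 12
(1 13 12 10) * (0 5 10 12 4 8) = (0 5 10 1 13 4 8) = [5, 13, 2, 3, 8, 10, 6, 7, 0, 9, 1, 11, 12, 4]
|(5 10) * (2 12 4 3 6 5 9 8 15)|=10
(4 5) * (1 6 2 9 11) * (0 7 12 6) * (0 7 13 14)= [13, 7, 9, 3, 5, 4, 2, 12, 8, 11, 10, 1, 6, 14, 0]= (0 13 14)(1 7 12 6 2 9 11)(4 5)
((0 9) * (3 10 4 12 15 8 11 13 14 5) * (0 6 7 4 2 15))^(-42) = ((0 9 6 7 4 12)(2 15 8 11 13 14 5 3 10))^(-42) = (2 11 5)(3 15 13)(8 14 10)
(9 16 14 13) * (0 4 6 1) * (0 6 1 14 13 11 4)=(1 6 14 11 4)(9 16 13)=[0, 6, 2, 3, 1, 5, 14, 7, 8, 16, 10, 4, 12, 9, 11, 15, 13]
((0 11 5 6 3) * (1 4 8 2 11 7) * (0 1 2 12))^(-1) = (0 12 8 4 1 3 6 5 11 2 7)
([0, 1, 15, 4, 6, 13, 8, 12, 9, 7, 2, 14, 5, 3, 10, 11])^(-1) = (2 10 14 11 15)(3 13 5 12 7 9 8 6 4)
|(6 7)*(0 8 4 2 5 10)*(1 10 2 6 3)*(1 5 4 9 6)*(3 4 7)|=11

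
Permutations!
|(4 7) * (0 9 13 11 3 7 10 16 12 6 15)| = |(0 9 13 11 3 7 4 10 16 12 6 15)| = 12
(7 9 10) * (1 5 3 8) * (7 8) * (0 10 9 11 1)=(0 10 8)(1 5 3 7 11)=[10, 5, 2, 7, 4, 3, 6, 11, 0, 9, 8, 1]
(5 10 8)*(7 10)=(5 7 10 8)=[0, 1, 2, 3, 4, 7, 6, 10, 5, 9, 8]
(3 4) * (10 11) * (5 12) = (3 4)(5 12)(10 11) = [0, 1, 2, 4, 3, 12, 6, 7, 8, 9, 11, 10, 5]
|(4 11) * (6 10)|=|(4 11)(6 10)|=2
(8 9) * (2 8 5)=(2 8 9 5)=[0, 1, 8, 3, 4, 2, 6, 7, 9, 5]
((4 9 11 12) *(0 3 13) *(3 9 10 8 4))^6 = (13) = ((0 9 11 12 3 13)(4 10 8))^6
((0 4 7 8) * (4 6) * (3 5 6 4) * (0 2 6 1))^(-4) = (0 6 4 3 7 5 8 1 2)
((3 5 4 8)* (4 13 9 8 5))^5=((3 4 5 13 9 8))^5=(3 8 9 13 5 4)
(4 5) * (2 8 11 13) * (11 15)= (2 8 15 11 13)(4 5)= [0, 1, 8, 3, 5, 4, 6, 7, 15, 9, 10, 13, 12, 2, 14, 11]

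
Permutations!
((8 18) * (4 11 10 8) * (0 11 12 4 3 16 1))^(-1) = (0 1 16 3 18 8 10 11)(4 12)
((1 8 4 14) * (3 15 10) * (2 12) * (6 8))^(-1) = ((1 6 8 4 14)(2 12)(3 15 10))^(-1) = (1 14 4 8 6)(2 12)(3 10 15)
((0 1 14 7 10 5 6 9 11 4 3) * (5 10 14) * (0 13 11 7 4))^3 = (0 6 14 13 1 9 4 11 5 7 3)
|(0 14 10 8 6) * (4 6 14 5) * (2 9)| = |(0 5 4 6)(2 9)(8 14 10)| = 12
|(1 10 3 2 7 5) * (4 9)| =6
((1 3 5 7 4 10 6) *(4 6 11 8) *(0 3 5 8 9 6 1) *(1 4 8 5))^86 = ((0 3 5 7 4 10 11 9 6))^86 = (0 10 3 11 5 9 7 6 4)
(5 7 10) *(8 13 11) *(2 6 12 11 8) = (2 6 12 11)(5 7 10)(8 13) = [0, 1, 6, 3, 4, 7, 12, 10, 13, 9, 5, 2, 11, 8]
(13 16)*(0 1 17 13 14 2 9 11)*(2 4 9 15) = [1, 17, 15, 3, 9, 5, 6, 7, 8, 11, 10, 0, 12, 16, 4, 2, 14, 13] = (0 1 17 13 16 14 4 9 11)(2 15)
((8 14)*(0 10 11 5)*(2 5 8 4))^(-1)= (0 5 2 4 14 8 11 10)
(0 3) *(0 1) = (0 3 1) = [3, 0, 2, 1]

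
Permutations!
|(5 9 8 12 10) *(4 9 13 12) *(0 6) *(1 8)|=4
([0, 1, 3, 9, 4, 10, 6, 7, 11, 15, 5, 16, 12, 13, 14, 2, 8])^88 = [0, 1, 2, 3, 4, 5, 6, 7, 11, 9, 10, 16, 12, 13, 14, 15, 8]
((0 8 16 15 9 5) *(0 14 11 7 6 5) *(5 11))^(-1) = (0 9 15 16 8)(5 14)(6 7 11) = ((0 8 16 15 9)(5 14)(6 11 7))^(-1)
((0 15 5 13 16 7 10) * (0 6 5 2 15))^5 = ((2 15)(5 13 16 7 10 6))^5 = (2 15)(5 6 10 7 16 13)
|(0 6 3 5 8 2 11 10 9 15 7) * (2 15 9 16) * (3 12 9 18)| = 20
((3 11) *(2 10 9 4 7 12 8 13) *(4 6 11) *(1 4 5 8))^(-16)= (2 9 11 5 13 10 6 3 8)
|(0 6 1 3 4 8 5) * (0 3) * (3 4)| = |(0 6 1)(4 8 5)| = 3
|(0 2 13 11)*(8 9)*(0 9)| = 6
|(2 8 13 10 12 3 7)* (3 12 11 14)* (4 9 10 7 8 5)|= 11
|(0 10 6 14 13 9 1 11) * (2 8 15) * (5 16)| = 24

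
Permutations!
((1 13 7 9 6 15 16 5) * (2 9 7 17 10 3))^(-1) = (1 5 16 15 6 9 2 3 10 17 13)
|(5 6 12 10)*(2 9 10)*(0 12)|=7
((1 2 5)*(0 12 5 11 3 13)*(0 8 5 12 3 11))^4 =(0 5 3 1 13 2 8)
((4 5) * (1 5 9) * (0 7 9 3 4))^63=(0 1 7 5 9)(3 4)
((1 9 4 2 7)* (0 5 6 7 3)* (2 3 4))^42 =((0 5 6 7 1 9 2 4 3))^42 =(0 2 7)(1 5 4)(3 9 6)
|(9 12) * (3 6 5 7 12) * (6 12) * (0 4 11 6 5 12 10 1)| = 18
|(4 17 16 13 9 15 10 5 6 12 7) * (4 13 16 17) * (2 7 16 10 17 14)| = 35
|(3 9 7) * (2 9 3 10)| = 4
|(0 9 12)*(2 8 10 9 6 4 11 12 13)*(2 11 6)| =8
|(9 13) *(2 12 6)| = |(2 12 6)(9 13)| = 6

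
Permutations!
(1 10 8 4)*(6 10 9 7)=[0, 9, 2, 3, 1, 5, 10, 6, 4, 7, 8]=(1 9 7 6 10 8 4)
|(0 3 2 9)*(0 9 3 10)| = |(0 10)(2 3)| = 2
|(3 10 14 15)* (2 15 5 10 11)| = 12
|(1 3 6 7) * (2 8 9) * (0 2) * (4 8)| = 20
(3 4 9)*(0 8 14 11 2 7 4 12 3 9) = (0 8 14 11 2 7 4)(3 12) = [8, 1, 7, 12, 0, 5, 6, 4, 14, 9, 10, 2, 3, 13, 11]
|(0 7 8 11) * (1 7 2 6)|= |(0 2 6 1 7 8 11)|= 7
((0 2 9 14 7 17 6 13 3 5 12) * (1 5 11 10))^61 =((0 2 9 14 7 17 6 13 3 11 10 1 5 12))^61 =(0 17 10 2 6 1 9 13 5 14 3 12 7 11)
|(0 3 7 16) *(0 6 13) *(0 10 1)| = |(0 3 7 16 6 13 10 1)| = 8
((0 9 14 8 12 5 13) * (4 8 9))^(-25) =(0 13 5 12 8 4)(9 14)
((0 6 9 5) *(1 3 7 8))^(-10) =(0 9)(1 7)(3 8)(5 6)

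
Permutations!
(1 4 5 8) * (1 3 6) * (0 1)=(0 1 4 5 8 3 6)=[1, 4, 2, 6, 5, 8, 0, 7, 3]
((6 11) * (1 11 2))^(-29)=(1 2 6 11)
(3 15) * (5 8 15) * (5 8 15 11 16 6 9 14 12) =(3 8 11 16 6 9 14 12 5 15) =[0, 1, 2, 8, 4, 15, 9, 7, 11, 14, 10, 16, 5, 13, 12, 3, 6]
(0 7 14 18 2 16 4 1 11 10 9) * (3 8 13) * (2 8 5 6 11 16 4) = (0 7 14 18 8 13 3 5 6 11 10 9)(1 16 2 4) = [7, 16, 4, 5, 1, 6, 11, 14, 13, 0, 9, 10, 12, 3, 18, 15, 2, 17, 8]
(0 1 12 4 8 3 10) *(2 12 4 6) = (0 1 4 8 3 10)(2 12 6) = [1, 4, 12, 10, 8, 5, 2, 7, 3, 9, 0, 11, 6]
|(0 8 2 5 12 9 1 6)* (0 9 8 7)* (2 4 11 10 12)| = |(0 7)(1 6 9)(2 5)(4 11 10 12 8)| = 30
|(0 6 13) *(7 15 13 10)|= 6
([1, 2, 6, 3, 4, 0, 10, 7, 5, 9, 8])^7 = (10)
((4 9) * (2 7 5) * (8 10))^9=(4 9)(8 10)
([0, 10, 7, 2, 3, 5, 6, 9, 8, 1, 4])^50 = [0, 10, 7, 2, 3, 5, 6, 9, 8, 1, 4]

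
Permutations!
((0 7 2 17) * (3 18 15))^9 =((0 7 2 17)(3 18 15))^9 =(18)(0 7 2 17)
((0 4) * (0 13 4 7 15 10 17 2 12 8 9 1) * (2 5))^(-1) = ((0 7 15 10 17 5 2 12 8 9 1)(4 13))^(-1) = (0 1 9 8 12 2 5 17 10 15 7)(4 13)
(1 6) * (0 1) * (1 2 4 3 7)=(0 2 4 3 7 1 6)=[2, 6, 4, 7, 3, 5, 0, 1]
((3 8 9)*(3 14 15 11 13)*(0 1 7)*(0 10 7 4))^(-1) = (0 4 1)(3 13 11 15 14 9 8)(7 10)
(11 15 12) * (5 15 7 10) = [0, 1, 2, 3, 4, 15, 6, 10, 8, 9, 5, 7, 11, 13, 14, 12] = (5 15 12 11 7 10)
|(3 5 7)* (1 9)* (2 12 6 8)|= 12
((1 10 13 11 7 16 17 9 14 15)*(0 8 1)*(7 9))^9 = (17)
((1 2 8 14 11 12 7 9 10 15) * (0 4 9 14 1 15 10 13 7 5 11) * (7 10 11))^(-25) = (15)(0 11)(1 8 2)(4 12)(5 9)(7 13)(10 14)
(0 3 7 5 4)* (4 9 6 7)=(0 3 4)(5 9 6 7)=[3, 1, 2, 4, 0, 9, 7, 5, 8, 6]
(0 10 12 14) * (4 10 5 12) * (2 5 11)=(0 11 2 5 12 14)(4 10)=[11, 1, 5, 3, 10, 12, 6, 7, 8, 9, 4, 2, 14, 13, 0]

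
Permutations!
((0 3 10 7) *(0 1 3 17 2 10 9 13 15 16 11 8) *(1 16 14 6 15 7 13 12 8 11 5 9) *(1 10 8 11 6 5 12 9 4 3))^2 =(0 2)(3 13 16 11 15 5)(4 10 7 12 6 14)(8 17)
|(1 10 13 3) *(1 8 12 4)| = 7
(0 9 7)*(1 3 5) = (0 9 7)(1 3 5) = [9, 3, 2, 5, 4, 1, 6, 0, 8, 7]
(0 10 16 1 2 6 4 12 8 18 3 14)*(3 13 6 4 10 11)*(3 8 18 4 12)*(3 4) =[11, 2, 12, 14, 4, 5, 10, 7, 3, 9, 16, 8, 18, 6, 0, 15, 1, 17, 13] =(0 11 8 3 14)(1 2 12 18 13 6 10 16)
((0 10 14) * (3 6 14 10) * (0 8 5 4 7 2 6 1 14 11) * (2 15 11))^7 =(0 7 8 3 15 5 1 11 4 14)(2 6)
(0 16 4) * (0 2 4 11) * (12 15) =(0 16 11)(2 4)(12 15) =[16, 1, 4, 3, 2, 5, 6, 7, 8, 9, 10, 0, 15, 13, 14, 12, 11]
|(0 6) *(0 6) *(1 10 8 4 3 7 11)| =7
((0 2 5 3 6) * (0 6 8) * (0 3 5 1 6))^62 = ((0 2 1 6)(3 8))^62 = (8)(0 1)(2 6)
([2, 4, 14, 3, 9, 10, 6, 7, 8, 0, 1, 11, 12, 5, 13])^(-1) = (0 9 4 1 10 5 13 14 2)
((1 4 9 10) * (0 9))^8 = ((0 9 10 1 4))^8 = (0 1 9 4 10)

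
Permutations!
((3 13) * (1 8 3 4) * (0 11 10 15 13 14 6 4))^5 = (15)(1 4 6 14 3 8)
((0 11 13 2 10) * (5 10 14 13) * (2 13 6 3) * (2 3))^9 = (14)(0 11 5 10)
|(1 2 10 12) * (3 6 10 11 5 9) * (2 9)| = |(1 9 3 6 10 12)(2 11 5)| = 6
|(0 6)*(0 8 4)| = |(0 6 8 4)| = 4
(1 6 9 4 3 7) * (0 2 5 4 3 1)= [2, 6, 5, 7, 1, 4, 9, 0, 8, 3]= (0 2 5 4 1 6 9 3 7)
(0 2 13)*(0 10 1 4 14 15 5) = (0 2 13 10 1 4 14 15 5) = [2, 4, 13, 3, 14, 0, 6, 7, 8, 9, 1, 11, 12, 10, 15, 5]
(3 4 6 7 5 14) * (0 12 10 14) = (0 12 10 14 3 4 6 7 5) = [12, 1, 2, 4, 6, 0, 7, 5, 8, 9, 14, 11, 10, 13, 3]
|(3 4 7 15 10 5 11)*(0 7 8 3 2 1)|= 24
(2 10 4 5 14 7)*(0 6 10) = (0 6 10 4 5 14 7 2) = [6, 1, 0, 3, 5, 14, 10, 2, 8, 9, 4, 11, 12, 13, 7]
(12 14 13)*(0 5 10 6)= (0 5 10 6)(12 14 13)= [5, 1, 2, 3, 4, 10, 0, 7, 8, 9, 6, 11, 14, 12, 13]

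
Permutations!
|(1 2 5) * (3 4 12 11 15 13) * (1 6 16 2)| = 12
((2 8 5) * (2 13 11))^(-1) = (2 11 13 5 8)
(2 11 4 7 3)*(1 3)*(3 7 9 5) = [0, 7, 11, 2, 9, 3, 6, 1, 8, 5, 10, 4] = (1 7)(2 11 4 9 5 3)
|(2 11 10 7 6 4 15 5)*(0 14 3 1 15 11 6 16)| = 13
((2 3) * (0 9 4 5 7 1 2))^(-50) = (0 2 7 4)(1 5 9 3) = ((0 9 4 5 7 1 2 3))^(-50)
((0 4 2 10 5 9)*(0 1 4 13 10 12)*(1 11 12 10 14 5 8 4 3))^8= ((0 13 14 5 9 11 12)(1 3)(2 10 8 4))^8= (0 13 14 5 9 11 12)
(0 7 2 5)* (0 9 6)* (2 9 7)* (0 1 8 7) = (0 2 5)(1 8 7 9 6) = [2, 8, 5, 3, 4, 0, 1, 9, 7, 6]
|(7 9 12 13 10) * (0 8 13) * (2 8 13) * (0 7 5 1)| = |(0 13 10 5 1)(2 8)(7 9 12)| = 30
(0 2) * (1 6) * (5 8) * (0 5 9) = [2, 6, 5, 3, 4, 8, 1, 7, 9, 0] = (0 2 5 8 9)(1 6)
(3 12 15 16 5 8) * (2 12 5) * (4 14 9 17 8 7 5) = (2 12 15 16)(3 4 14 9 17 8)(5 7) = [0, 1, 12, 4, 14, 7, 6, 5, 3, 17, 10, 11, 15, 13, 9, 16, 2, 8]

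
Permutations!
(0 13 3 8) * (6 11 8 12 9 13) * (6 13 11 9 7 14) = (0 13 3 12 7 14 6 9 11 8) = [13, 1, 2, 12, 4, 5, 9, 14, 0, 11, 10, 8, 7, 3, 6]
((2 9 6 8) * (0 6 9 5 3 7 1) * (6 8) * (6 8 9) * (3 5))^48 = ((0 9 6 8 2 3 7 1))^48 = (9)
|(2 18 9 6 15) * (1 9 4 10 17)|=9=|(1 9 6 15 2 18 4 10 17)|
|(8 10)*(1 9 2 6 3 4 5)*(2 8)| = |(1 9 8 10 2 6 3 4 5)| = 9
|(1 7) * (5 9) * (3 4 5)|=4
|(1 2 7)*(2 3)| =|(1 3 2 7)| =4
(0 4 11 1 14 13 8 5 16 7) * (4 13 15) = (0 13 8 5 16 7)(1 14 15 4 11) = [13, 14, 2, 3, 11, 16, 6, 0, 5, 9, 10, 1, 12, 8, 15, 4, 7]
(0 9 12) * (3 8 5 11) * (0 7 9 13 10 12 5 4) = (0 13 10 12 7 9 5 11 3 8 4) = [13, 1, 2, 8, 0, 11, 6, 9, 4, 5, 12, 3, 7, 10]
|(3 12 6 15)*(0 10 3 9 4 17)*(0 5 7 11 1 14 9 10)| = |(1 14 9 4 17 5 7 11)(3 12 6 15 10)| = 40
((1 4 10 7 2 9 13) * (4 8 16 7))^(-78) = (1 13 9 2 7 16 8) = ((1 8 16 7 2 9 13)(4 10))^(-78)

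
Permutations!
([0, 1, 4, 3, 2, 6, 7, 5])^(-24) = (7)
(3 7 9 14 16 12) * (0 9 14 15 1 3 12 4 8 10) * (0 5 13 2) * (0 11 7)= (0 9 15 1 3)(2 11 7 14 16 4 8 10 5 13)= [9, 3, 11, 0, 8, 13, 6, 14, 10, 15, 5, 7, 12, 2, 16, 1, 4]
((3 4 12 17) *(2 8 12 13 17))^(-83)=((2 8 12)(3 4 13 17))^(-83)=(2 8 12)(3 4 13 17)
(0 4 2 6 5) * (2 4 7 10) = (0 7 10 2 6 5) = [7, 1, 6, 3, 4, 0, 5, 10, 8, 9, 2]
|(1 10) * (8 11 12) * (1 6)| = 3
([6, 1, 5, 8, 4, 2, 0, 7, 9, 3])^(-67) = [6, 1, 5, 9, 4, 2, 0, 7, 3, 8]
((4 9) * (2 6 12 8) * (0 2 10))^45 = (0 12)(2 8)(4 9)(6 10)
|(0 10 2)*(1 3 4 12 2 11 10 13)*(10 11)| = |(0 13 1 3 4 12 2)| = 7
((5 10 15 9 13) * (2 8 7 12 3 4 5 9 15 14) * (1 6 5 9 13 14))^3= ((15)(1 6 5 10)(2 8 7 12 3 4 9 14))^3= (15)(1 10 5 6)(2 12 9 8 3 14 7 4)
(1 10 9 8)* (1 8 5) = (1 10 9 5) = [0, 10, 2, 3, 4, 1, 6, 7, 8, 5, 9]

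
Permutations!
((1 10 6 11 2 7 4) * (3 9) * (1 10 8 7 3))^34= ((1 8 7 4 10 6 11 2 3 9))^34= (1 10 3 7 11)(2 8 6 9 4)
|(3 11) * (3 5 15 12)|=|(3 11 5 15 12)|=5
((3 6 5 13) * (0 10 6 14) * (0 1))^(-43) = ((0 10 6 5 13 3 14 1))^(-43) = (0 3 6 1 13 10 14 5)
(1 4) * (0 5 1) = (0 5 1 4) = [5, 4, 2, 3, 0, 1]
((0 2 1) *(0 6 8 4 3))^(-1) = (0 3 4 8 6 1 2)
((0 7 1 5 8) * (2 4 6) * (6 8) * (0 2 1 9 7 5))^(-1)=((0 5 6 1)(2 4 8)(7 9))^(-1)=(0 1 6 5)(2 8 4)(7 9)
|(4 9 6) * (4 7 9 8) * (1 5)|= 6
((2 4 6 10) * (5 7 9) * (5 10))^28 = ((2 4 6 5 7 9 10))^28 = (10)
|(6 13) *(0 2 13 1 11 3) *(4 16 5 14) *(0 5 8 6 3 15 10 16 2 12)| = |(0 12)(1 11 15 10 16 8 6)(2 13 3 5 14 4)| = 42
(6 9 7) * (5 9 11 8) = (5 9 7 6 11 8) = [0, 1, 2, 3, 4, 9, 11, 6, 5, 7, 10, 8]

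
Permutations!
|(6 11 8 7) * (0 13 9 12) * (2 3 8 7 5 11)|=|(0 13 9 12)(2 3 8 5 11 7 6)|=28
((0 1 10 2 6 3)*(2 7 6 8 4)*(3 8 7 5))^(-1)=(0 3 5 10 1)(2 4 8 6 7)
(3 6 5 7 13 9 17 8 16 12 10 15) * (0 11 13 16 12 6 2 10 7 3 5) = (0 11 13 9 17 8 12 7 16 6)(2 10 15 5 3) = [11, 1, 10, 2, 4, 3, 0, 16, 12, 17, 15, 13, 7, 9, 14, 5, 6, 8]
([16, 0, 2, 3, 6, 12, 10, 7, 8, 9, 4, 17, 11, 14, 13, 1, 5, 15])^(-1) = [1, 15, 2, 3, 10, 16, 4, 7, 8, 9, 6, 12, 5, 14, 13, 17, 0, 11]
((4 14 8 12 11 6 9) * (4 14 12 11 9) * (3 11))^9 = (3 11 6 4 12 9 14 8)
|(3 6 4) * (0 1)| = |(0 1)(3 6 4)| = 6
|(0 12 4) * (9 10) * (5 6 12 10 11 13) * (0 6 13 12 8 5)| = |(0 10 9 11 12 4 6 8 5 13)| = 10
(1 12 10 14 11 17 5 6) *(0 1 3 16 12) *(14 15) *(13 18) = (0 1)(3 16 12 10 15 14 11 17 5 6)(13 18) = [1, 0, 2, 16, 4, 6, 3, 7, 8, 9, 15, 17, 10, 18, 11, 14, 12, 5, 13]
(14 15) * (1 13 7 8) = (1 13 7 8)(14 15) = [0, 13, 2, 3, 4, 5, 6, 8, 1, 9, 10, 11, 12, 7, 15, 14]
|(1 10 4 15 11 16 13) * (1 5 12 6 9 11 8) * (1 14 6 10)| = 12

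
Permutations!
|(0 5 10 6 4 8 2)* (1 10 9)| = |(0 5 9 1 10 6 4 8 2)| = 9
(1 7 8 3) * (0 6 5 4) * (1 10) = (0 6 5 4)(1 7 8 3 10) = [6, 7, 2, 10, 0, 4, 5, 8, 3, 9, 1]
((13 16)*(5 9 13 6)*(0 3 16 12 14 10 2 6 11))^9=((0 3 16 11)(2 6 5 9 13 12 14 10))^9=(0 3 16 11)(2 6 5 9 13 12 14 10)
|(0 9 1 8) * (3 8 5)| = |(0 9 1 5 3 8)| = 6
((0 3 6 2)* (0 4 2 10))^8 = (10)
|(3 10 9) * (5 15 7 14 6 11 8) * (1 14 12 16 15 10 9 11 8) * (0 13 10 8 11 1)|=|(0 13 10 1 14 6 11)(3 9)(5 8)(7 12 16 15)|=28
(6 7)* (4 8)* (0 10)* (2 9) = (0 10)(2 9)(4 8)(6 7) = [10, 1, 9, 3, 8, 5, 7, 6, 4, 2, 0]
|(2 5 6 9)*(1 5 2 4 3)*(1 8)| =7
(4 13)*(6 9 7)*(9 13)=(4 9 7 6 13)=[0, 1, 2, 3, 9, 5, 13, 6, 8, 7, 10, 11, 12, 4]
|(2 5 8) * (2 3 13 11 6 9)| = |(2 5 8 3 13 11 6 9)| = 8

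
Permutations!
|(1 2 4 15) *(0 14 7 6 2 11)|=9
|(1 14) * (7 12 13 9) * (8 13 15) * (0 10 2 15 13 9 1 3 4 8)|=|(0 10 2 15)(1 14 3 4 8 9 7 12 13)|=36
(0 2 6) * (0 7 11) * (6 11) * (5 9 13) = (0 2 11)(5 9 13)(6 7) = [2, 1, 11, 3, 4, 9, 7, 6, 8, 13, 10, 0, 12, 5]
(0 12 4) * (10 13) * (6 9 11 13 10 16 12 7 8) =(0 7 8 6 9 11 13 16 12 4) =[7, 1, 2, 3, 0, 5, 9, 8, 6, 11, 10, 13, 4, 16, 14, 15, 12]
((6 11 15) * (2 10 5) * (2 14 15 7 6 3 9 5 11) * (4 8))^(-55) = ((2 10 11 7 6)(3 9 5 14 15)(4 8))^(-55) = (15)(4 8)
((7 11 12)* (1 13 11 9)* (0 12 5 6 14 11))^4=((0 12 7 9 1 13)(5 6 14 11))^4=(14)(0 1 7)(9 12 13)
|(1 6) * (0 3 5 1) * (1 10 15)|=7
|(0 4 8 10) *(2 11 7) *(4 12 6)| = 6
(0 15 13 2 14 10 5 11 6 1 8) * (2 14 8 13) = (0 15 2 8)(1 13 14 10 5 11 6) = [15, 13, 8, 3, 4, 11, 1, 7, 0, 9, 5, 6, 12, 14, 10, 2]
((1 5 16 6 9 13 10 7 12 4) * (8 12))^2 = (1 16 9 10 8 4 5 6 13 7 12)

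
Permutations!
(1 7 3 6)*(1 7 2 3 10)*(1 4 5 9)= [0, 2, 3, 6, 5, 9, 7, 10, 8, 1, 4]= (1 2 3 6 7 10 4 5 9)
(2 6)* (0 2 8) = (0 2 6 8) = [2, 1, 6, 3, 4, 5, 8, 7, 0]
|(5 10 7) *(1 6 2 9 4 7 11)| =9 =|(1 6 2 9 4 7 5 10 11)|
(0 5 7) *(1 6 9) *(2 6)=(0 5 7)(1 2 6 9)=[5, 2, 6, 3, 4, 7, 9, 0, 8, 1]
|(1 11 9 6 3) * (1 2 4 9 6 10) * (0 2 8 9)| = 21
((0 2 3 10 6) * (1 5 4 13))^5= ((0 2 3 10 6)(1 5 4 13))^5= (1 5 4 13)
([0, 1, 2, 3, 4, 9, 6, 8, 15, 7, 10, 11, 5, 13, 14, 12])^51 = (5 8)(7 12)(9 15)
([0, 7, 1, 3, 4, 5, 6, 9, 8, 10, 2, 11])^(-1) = (11)(1 2 10 9 7)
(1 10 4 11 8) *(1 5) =[0, 10, 2, 3, 11, 1, 6, 7, 5, 9, 4, 8] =(1 10 4 11 8 5)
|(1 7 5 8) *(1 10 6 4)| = 7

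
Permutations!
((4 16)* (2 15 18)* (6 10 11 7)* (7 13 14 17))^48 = (18)(6 7 17 14 13 11 10)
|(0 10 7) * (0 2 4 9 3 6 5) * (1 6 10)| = |(0 1 6 5)(2 4 9 3 10 7)| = 12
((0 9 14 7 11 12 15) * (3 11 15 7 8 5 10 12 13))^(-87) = ((0 9 14 8 5 10 12 7 15)(3 11 13))^(-87) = (0 8 12)(5 7 9)(10 15 14)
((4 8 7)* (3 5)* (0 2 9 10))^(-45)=((0 2 9 10)(3 5)(4 8 7))^(-45)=(0 10 9 2)(3 5)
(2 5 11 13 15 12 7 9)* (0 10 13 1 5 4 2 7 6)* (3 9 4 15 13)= (0 10 3 9 7 4 2 15 12 6)(1 5 11)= [10, 5, 15, 9, 2, 11, 0, 4, 8, 7, 3, 1, 6, 13, 14, 12]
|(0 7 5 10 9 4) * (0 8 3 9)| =|(0 7 5 10)(3 9 4 8)| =4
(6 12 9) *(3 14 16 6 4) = (3 14 16 6 12 9 4) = [0, 1, 2, 14, 3, 5, 12, 7, 8, 4, 10, 11, 9, 13, 16, 15, 6]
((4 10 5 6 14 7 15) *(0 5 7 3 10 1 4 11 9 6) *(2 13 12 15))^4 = (2 11 3 13 9 10 12 6 7 15 14)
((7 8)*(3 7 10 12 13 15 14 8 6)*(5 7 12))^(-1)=(3 6 7 5 10 8 14 15 13 12)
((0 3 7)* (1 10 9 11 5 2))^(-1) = ((0 3 7)(1 10 9 11 5 2))^(-1) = (0 7 3)(1 2 5 11 9 10)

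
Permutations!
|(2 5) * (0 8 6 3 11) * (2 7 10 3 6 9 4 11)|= |(0 8 9 4 11)(2 5 7 10 3)|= 5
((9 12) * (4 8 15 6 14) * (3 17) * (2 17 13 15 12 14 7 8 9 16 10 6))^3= (2 13 17 15 3)(6 12)(7 16)(8 10)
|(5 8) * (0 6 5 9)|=|(0 6 5 8 9)|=5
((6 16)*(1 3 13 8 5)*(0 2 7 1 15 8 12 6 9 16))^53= ((0 2 7 1 3 13 12 6)(5 15 8)(9 16))^53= (0 13 7 6 3 2 12 1)(5 8 15)(9 16)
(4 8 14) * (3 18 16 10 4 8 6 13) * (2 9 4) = [0, 1, 9, 18, 6, 5, 13, 7, 14, 4, 2, 11, 12, 3, 8, 15, 10, 17, 16] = (2 9 4 6 13 3 18 16 10)(8 14)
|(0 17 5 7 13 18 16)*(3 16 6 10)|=10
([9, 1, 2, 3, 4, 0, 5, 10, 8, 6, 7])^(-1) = (0 5 6 9)(7 10)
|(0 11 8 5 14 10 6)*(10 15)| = |(0 11 8 5 14 15 10 6)| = 8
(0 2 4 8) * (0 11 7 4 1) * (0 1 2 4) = (0 4 8 11 7) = [4, 1, 2, 3, 8, 5, 6, 0, 11, 9, 10, 7]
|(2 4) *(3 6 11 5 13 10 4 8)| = |(2 8 3 6 11 5 13 10 4)| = 9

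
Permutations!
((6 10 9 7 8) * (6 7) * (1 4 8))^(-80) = (6 10 9)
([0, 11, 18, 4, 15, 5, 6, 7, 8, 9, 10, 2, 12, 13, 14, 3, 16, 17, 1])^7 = (1 18 2 11)(3 4 15)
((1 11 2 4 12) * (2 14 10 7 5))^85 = ((1 11 14 10 7 5 2 4 12))^85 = (1 7 12 10 4 14 2 11 5)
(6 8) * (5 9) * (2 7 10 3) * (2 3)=(2 7 10)(5 9)(6 8)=[0, 1, 7, 3, 4, 9, 8, 10, 6, 5, 2]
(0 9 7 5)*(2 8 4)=(0 9 7 5)(2 8 4)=[9, 1, 8, 3, 2, 0, 6, 5, 4, 7]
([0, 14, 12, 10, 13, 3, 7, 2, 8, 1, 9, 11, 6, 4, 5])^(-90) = (14)(2 6)(7 12)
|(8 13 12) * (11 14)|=6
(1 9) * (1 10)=[0, 9, 2, 3, 4, 5, 6, 7, 8, 10, 1]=(1 9 10)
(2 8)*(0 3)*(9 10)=[3, 1, 8, 0, 4, 5, 6, 7, 2, 10, 9]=(0 3)(2 8)(9 10)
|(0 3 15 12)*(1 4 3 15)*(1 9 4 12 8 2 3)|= 9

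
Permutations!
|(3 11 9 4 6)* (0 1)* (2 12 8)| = |(0 1)(2 12 8)(3 11 9 4 6)| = 30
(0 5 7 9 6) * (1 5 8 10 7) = [8, 5, 2, 3, 4, 1, 0, 9, 10, 6, 7] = (0 8 10 7 9 6)(1 5)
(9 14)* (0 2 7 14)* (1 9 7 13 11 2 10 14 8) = [10, 9, 13, 3, 4, 5, 6, 8, 1, 0, 14, 2, 12, 11, 7] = (0 10 14 7 8 1 9)(2 13 11)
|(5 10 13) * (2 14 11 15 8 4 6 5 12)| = |(2 14 11 15 8 4 6 5 10 13 12)| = 11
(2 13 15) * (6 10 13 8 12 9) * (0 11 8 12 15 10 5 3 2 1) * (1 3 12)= (0 11 8 15 3 2 1)(5 12 9 6)(10 13)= [11, 0, 1, 2, 4, 12, 5, 7, 15, 6, 13, 8, 9, 10, 14, 3]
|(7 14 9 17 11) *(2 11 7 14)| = 6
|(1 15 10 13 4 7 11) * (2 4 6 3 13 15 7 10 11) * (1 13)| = 10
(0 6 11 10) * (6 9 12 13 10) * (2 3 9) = [2, 1, 3, 9, 4, 5, 11, 7, 8, 12, 0, 6, 13, 10] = (0 2 3 9 12 13 10)(6 11)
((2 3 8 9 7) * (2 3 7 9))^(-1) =(9)(2 8 3 7)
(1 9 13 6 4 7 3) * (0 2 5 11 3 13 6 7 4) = (0 2 5 11 3 1 9 6)(7 13) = [2, 9, 5, 1, 4, 11, 0, 13, 8, 6, 10, 3, 12, 7]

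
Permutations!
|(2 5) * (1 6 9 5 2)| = |(1 6 9 5)| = 4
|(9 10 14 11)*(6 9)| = |(6 9 10 14 11)| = 5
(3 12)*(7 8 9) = [0, 1, 2, 12, 4, 5, 6, 8, 9, 7, 10, 11, 3] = (3 12)(7 8 9)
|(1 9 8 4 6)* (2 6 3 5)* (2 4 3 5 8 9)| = |(9)(1 2 6)(3 8)(4 5)| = 6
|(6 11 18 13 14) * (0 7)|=10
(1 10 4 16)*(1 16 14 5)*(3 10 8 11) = [0, 8, 2, 10, 14, 1, 6, 7, 11, 9, 4, 3, 12, 13, 5, 15, 16] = (16)(1 8 11 3 10 4 14 5)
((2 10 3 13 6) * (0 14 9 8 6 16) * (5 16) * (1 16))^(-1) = ((0 14 9 8 6 2 10 3 13 5 1 16))^(-1) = (0 16 1 5 13 3 10 2 6 8 9 14)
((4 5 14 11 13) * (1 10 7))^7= (1 10 7)(4 14 13 5 11)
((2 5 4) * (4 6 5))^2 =((2 4)(5 6))^2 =(6)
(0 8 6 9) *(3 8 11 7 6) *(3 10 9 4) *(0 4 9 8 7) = (0 11)(3 7 6 9 4)(8 10) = [11, 1, 2, 7, 3, 5, 9, 6, 10, 4, 8, 0]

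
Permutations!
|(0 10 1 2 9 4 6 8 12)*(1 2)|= 8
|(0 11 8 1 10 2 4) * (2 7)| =|(0 11 8 1 10 7 2 4)| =8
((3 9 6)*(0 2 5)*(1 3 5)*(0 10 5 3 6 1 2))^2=((1 6 3 9)(5 10))^2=(10)(1 3)(6 9)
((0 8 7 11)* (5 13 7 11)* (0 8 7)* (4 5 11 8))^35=((0 7 11 4 5 13))^35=(0 13 5 4 11 7)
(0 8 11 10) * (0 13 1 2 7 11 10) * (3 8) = [3, 2, 7, 8, 4, 5, 6, 11, 10, 9, 13, 0, 12, 1] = (0 3 8 10 13 1 2 7 11)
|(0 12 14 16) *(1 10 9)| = 12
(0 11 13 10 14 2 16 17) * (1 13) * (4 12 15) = (0 11 1 13 10 14 2 16 17)(4 12 15) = [11, 13, 16, 3, 12, 5, 6, 7, 8, 9, 14, 1, 15, 10, 2, 4, 17, 0]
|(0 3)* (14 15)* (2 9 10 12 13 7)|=6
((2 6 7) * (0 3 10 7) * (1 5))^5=((0 3 10 7 2 6)(1 5))^5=(0 6 2 7 10 3)(1 5)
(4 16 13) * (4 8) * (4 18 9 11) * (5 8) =(4 16 13 5 8 18 9 11) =[0, 1, 2, 3, 16, 8, 6, 7, 18, 11, 10, 4, 12, 5, 14, 15, 13, 17, 9]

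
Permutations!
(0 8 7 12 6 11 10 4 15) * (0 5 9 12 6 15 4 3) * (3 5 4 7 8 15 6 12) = (0 15 4 7 12 6 11 10 5 9 3) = [15, 1, 2, 0, 7, 9, 11, 12, 8, 3, 5, 10, 6, 13, 14, 4]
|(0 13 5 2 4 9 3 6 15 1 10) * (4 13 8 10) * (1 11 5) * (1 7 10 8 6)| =|(0 6 15 11 5 2 13 7 10)(1 4 9 3)| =36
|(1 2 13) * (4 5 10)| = |(1 2 13)(4 5 10)| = 3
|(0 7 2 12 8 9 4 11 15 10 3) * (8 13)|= |(0 7 2 12 13 8 9 4 11 15 10 3)|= 12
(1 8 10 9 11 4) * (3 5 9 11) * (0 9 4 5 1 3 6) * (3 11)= (0 9 6)(1 8 10 3)(4 11 5)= [9, 8, 2, 1, 11, 4, 0, 7, 10, 6, 3, 5]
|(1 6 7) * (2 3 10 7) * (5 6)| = 7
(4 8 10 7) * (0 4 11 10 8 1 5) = (0 4 1 5)(7 11 10) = [4, 5, 2, 3, 1, 0, 6, 11, 8, 9, 7, 10]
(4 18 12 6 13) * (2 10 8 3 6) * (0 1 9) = (0 1 9)(2 10 8 3 6 13 4 18 12) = [1, 9, 10, 6, 18, 5, 13, 7, 3, 0, 8, 11, 2, 4, 14, 15, 16, 17, 12]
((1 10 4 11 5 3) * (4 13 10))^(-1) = (1 3 5 11 4)(10 13)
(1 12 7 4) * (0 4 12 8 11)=(0 4 1 8 11)(7 12)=[4, 8, 2, 3, 1, 5, 6, 12, 11, 9, 10, 0, 7]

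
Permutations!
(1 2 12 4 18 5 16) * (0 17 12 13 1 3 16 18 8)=[17, 2, 13, 16, 8, 18, 6, 7, 0, 9, 10, 11, 4, 1, 14, 15, 3, 12, 5]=(0 17 12 4 8)(1 2 13)(3 16)(5 18)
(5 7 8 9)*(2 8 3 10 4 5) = (2 8 9)(3 10 4 5 7) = [0, 1, 8, 10, 5, 7, 6, 3, 9, 2, 4]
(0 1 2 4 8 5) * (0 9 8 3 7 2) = (0 1)(2 4 3 7)(5 9 8) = [1, 0, 4, 7, 3, 9, 6, 2, 5, 8]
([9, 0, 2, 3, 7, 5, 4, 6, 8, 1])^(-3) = [0, 1, 2, 3, 4, 5, 6, 7, 8, 9]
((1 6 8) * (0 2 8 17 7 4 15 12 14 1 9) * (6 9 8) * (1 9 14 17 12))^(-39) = (0 7 9 17 14 12 1 6 15 2 4)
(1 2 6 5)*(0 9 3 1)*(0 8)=[9, 2, 6, 1, 4, 8, 5, 7, 0, 3]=(0 9 3 1 2 6 5 8)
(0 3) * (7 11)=(0 3)(7 11)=[3, 1, 2, 0, 4, 5, 6, 11, 8, 9, 10, 7]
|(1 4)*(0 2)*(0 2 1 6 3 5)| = |(0 1 4 6 3 5)| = 6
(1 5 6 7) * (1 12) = [0, 5, 2, 3, 4, 6, 7, 12, 8, 9, 10, 11, 1] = (1 5 6 7 12)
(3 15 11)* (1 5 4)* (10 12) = (1 5 4)(3 15 11)(10 12) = [0, 5, 2, 15, 1, 4, 6, 7, 8, 9, 12, 3, 10, 13, 14, 11]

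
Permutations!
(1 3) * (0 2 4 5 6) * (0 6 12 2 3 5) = (0 3 1 5 12 2 4) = [3, 5, 4, 1, 0, 12, 6, 7, 8, 9, 10, 11, 2]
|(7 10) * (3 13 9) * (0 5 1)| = |(0 5 1)(3 13 9)(7 10)| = 6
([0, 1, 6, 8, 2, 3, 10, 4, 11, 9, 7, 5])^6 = [0, 1, 6, 11, 2, 8, 10, 4, 5, 9, 7, 3]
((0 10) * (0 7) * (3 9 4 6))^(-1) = ((0 10 7)(3 9 4 6))^(-1) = (0 7 10)(3 6 4 9)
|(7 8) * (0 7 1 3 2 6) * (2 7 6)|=4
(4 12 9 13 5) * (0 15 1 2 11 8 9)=(0 15 1 2 11 8 9 13 5 4 12)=[15, 2, 11, 3, 12, 4, 6, 7, 9, 13, 10, 8, 0, 5, 14, 1]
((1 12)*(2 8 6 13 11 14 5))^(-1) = ((1 12)(2 8 6 13 11 14 5))^(-1) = (1 12)(2 5 14 11 13 6 8)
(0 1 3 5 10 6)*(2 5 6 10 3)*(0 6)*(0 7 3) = (10)(0 1 2 5)(3 7) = [1, 2, 5, 7, 4, 0, 6, 3, 8, 9, 10]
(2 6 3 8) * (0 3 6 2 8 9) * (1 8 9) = (0 3 1 8 9) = [3, 8, 2, 1, 4, 5, 6, 7, 9, 0]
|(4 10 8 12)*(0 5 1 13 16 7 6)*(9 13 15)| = 36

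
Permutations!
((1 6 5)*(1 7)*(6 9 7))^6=((1 9 7)(5 6))^6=(9)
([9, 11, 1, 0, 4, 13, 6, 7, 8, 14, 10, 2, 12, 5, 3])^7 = (0 3 14 9)(1 11 2)(5 13)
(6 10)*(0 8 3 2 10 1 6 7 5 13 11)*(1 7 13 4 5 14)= (0 8 3 2 10 13 11)(1 6 7 14)(4 5)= [8, 6, 10, 2, 5, 4, 7, 14, 3, 9, 13, 0, 12, 11, 1]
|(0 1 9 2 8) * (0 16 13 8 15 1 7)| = 12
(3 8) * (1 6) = (1 6)(3 8) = [0, 6, 2, 8, 4, 5, 1, 7, 3]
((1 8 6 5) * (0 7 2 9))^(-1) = (0 9 2 7)(1 5 6 8)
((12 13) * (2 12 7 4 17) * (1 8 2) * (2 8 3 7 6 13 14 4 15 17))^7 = (1 7 17 3 15)(2 4 14 12)(6 13)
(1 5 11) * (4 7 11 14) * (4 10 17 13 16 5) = (1 4 7 11)(5 14 10 17 13 16) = [0, 4, 2, 3, 7, 14, 6, 11, 8, 9, 17, 1, 12, 16, 10, 15, 5, 13]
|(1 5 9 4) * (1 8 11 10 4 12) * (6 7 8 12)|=|(1 5 9 6 7 8 11 10 4 12)|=10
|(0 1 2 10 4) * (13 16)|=|(0 1 2 10 4)(13 16)|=10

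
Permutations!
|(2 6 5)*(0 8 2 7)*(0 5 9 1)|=6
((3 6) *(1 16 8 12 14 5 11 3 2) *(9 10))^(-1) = ((1 16 8 12 14 5 11 3 6 2)(9 10))^(-1) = (1 2 6 3 11 5 14 12 8 16)(9 10)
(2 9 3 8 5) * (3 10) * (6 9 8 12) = [0, 1, 8, 12, 4, 2, 9, 7, 5, 10, 3, 11, 6] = (2 8 5)(3 12 6 9 10)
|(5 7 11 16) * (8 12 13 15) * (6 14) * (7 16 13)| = 6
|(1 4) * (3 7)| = |(1 4)(3 7)| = 2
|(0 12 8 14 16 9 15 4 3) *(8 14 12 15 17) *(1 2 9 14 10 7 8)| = |(0 15 4 3)(1 2 9 17)(7 8 12 10)(14 16)| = 4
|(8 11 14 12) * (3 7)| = 4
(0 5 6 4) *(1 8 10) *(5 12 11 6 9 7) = [12, 8, 2, 3, 0, 9, 4, 5, 10, 7, 1, 6, 11] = (0 12 11 6 4)(1 8 10)(5 9 7)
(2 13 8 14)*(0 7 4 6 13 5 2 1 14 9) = (0 7 4 6 13 8 9)(1 14)(2 5) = [7, 14, 5, 3, 6, 2, 13, 4, 9, 0, 10, 11, 12, 8, 1]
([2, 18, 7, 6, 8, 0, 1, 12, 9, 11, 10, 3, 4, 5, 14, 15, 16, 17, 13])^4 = (0 4 3 13 7 9 1)(2 8 6 5 12 11 18)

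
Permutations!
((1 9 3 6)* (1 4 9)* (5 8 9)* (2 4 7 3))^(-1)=(2 9 8 5 4)(3 7 6)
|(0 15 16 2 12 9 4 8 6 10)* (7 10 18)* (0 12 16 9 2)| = 12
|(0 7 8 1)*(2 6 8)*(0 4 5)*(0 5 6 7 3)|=4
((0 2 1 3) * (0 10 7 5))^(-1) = (0 5 7 10 3 1 2) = ((0 2 1 3 10 7 5))^(-1)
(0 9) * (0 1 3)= (0 9 1 3)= [9, 3, 2, 0, 4, 5, 6, 7, 8, 1]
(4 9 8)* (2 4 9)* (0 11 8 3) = (0 11 8 9 3)(2 4) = [11, 1, 4, 0, 2, 5, 6, 7, 9, 3, 10, 8]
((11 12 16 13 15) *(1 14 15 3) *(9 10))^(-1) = (1 3 13 16 12 11 15 14)(9 10)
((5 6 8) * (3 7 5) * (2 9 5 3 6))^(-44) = (2 9 5)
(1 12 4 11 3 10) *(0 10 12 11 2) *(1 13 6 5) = (0 10 13 6 5 1 11 3 12 4 2) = [10, 11, 0, 12, 2, 1, 5, 7, 8, 9, 13, 3, 4, 6]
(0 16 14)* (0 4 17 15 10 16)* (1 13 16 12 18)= [0, 13, 2, 3, 17, 5, 6, 7, 8, 9, 12, 11, 18, 16, 4, 10, 14, 15, 1]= (1 13 16 14 4 17 15 10 12 18)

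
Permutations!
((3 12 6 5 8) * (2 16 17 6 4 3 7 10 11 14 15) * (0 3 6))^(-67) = (0 10 3 11 12 14 4 15 6 2 5 16 8 17 7)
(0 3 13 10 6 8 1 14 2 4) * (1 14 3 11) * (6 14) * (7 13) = (0 11 1 3 7 13 10 14 2 4)(6 8) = [11, 3, 4, 7, 0, 5, 8, 13, 6, 9, 14, 1, 12, 10, 2]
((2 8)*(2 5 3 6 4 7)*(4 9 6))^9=(2 3)(4 8)(5 7)(6 9)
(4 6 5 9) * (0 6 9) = (0 6 5)(4 9) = [6, 1, 2, 3, 9, 0, 5, 7, 8, 4]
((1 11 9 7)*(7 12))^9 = ((1 11 9 12 7))^9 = (1 7 12 9 11)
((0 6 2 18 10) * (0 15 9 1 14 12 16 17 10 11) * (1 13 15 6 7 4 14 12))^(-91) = ((0 7 4 14 1 12 16 17 10 6 2 18 11)(9 13 15))^(-91) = (18)(9 15 13)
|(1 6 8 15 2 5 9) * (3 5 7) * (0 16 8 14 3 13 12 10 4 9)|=|(0 16 8 15 2 7 13 12 10 4 9 1 6 14 3 5)|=16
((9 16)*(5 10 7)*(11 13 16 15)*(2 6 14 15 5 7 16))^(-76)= (16)(2 14 11)(6 15 13)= ((2 6 14 15 11 13)(5 10 16 9))^(-76)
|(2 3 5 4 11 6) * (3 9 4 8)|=15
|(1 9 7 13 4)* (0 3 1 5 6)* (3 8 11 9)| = |(0 8 11 9 7 13 4 5 6)(1 3)| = 18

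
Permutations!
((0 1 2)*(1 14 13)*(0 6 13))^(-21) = (0 14)(1 13 6 2) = ((0 14)(1 2 6 13))^(-21)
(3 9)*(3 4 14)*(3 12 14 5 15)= (3 9 4 5 15)(12 14)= [0, 1, 2, 9, 5, 15, 6, 7, 8, 4, 10, 11, 14, 13, 12, 3]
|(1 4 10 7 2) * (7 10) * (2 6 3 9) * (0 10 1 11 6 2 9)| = |(0 10 1 4 7 2 11 6 3)| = 9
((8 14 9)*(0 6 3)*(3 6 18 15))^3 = ((0 18 15 3)(8 14 9))^3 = (0 3 15 18)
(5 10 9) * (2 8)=[0, 1, 8, 3, 4, 10, 6, 7, 2, 5, 9]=(2 8)(5 10 9)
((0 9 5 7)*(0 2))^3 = (0 7 9 2 5)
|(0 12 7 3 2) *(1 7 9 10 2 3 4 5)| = 20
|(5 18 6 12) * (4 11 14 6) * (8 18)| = 8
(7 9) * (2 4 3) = (2 4 3)(7 9) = [0, 1, 4, 2, 3, 5, 6, 9, 8, 7]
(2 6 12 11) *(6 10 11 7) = (2 10 11)(6 12 7) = [0, 1, 10, 3, 4, 5, 12, 6, 8, 9, 11, 2, 7]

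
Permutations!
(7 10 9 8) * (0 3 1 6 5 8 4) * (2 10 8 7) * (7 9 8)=(0 3 1 6 5 9 4)(2 10 8)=[3, 6, 10, 1, 0, 9, 5, 7, 2, 4, 8]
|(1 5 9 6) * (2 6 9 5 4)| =4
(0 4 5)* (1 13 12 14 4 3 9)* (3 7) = [7, 13, 2, 9, 5, 0, 6, 3, 8, 1, 10, 11, 14, 12, 4] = (0 7 3 9 1 13 12 14 4 5)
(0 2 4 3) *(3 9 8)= (0 2 4 9 8 3)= [2, 1, 4, 0, 9, 5, 6, 7, 3, 8]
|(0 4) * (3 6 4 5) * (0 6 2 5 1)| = 6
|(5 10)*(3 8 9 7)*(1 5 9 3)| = 10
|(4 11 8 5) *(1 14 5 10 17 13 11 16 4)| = 30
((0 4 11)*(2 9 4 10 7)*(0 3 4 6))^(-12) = ((0 10 7 2 9 6)(3 4 11))^(-12) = (11)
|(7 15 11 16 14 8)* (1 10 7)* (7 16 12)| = |(1 10 16 14 8)(7 15 11 12)| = 20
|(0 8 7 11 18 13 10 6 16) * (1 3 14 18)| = 12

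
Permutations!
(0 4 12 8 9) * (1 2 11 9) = (0 4 12 8 1 2 11 9) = [4, 2, 11, 3, 12, 5, 6, 7, 1, 0, 10, 9, 8]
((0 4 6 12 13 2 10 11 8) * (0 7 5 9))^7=(0 11 6 7 13 9 10 4 8 12 5 2)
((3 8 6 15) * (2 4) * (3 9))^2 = ((2 4)(3 8 6 15 9))^2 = (3 6 9 8 15)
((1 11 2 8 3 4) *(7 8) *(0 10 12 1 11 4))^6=(0 2 12 8 4)(1 3 11 10 7)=((0 10 12 1 4 11 2 7 8 3))^6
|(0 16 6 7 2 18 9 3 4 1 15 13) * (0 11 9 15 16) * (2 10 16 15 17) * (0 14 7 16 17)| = 14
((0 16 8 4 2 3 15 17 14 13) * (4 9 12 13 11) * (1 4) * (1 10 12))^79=((0 16 8 9 1 4 2 3 15 17 14 11 10 12 13))^79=(0 1 15 10 16 4 17 12 8 2 14 13 9 3 11)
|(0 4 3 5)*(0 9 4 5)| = |(0 5 9 4 3)| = 5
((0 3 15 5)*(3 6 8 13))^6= ((0 6 8 13 3 15 5))^6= (0 5 15 3 13 8 6)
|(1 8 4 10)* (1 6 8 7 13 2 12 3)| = |(1 7 13 2 12 3)(4 10 6 8)| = 12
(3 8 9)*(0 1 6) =(0 1 6)(3 8 9) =[1, 6, 2, 8, 4, 5, 0, 7, 9, 3]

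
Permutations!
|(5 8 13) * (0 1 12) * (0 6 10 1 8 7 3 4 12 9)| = 12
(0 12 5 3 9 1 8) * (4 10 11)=(0 12 5 3 9 1 8)(4 10 11)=[12, 8, 2, 9, 10, 3, 6, 7, 0, 1, 11, 4, 5]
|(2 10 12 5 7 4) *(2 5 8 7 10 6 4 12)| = 15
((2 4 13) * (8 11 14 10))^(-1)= ((2 4 13)(8 11 14 10))^(-1)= (2 13 4)(8 10 14 11)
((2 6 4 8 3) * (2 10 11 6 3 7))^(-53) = (2 11 8 3 6 7 10 4)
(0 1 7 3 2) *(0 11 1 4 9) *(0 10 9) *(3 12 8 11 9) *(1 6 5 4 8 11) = (0 8 1 7 12 11 6 5 4)(2 9 10 3) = [8, 7, 9, 2, 0, 4, 5, 12, 1, 10, 3, 6, 11]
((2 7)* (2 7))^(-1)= (7)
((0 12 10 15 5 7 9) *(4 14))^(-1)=(0 9 7 5 15 10 12)(4 14)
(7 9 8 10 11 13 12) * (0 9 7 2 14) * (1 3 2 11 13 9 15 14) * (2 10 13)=(0 15 14)(1 3 10 2)(8 13 12 11 9)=[15, 3, 1, 10, 4, 5, 6, 7, 13, 8, 2, 9, 11, 12, 0, 14]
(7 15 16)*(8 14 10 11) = (7 15 16)(8 14 10 11) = [0, 1, 2, 3, 4, 5, 6, 15, 14, 9, 11, 8, 12, 13, 10, 16, 7]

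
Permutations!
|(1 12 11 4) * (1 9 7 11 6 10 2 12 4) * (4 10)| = 9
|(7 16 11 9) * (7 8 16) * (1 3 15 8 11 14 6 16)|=|(1 3 15 8)(6 16 14)(9 11)|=12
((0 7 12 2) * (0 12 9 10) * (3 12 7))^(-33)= ((0 3 12 2 7 9 10))^(-33)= (0 12 7 10 3 2 9)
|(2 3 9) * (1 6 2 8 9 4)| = 10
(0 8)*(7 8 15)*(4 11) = (0 15 7 8)(4 11) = [15, 1, 2, 3, 11, 5, 6, 8, 0, 9, 10, 4, 12, 13, 14, 7]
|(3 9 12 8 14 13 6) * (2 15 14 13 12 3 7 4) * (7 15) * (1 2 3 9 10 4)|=6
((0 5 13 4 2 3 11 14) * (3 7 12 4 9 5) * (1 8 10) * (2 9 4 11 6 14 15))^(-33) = (0 14 6 3)(2 12 15 7 11)(4 13 5 9)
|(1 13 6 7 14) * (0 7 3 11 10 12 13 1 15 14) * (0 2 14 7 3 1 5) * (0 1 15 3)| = 10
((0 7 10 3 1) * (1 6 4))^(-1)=((0 7 10 3 6 4 1))^(-1)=(0 1 4 6 3 10 7)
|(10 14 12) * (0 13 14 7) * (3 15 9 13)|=9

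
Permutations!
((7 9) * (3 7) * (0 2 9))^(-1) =((0 2 9 3 7))^(-1) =(0 7 3 9 2)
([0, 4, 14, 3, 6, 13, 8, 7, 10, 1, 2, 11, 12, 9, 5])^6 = (1 14 6 13 10)(2 4 5 8 9)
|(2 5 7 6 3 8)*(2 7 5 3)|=5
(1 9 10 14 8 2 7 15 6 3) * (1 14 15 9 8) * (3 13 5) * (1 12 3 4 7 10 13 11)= (1 8 2 10 15 6 11)(3 14 12)(4 7 9 13 5)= [0, 8, 10, 14, 7, 4, 11, 9, 2, 13, 15, 1, 3, 5, 12, 6]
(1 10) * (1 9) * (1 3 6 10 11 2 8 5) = (1 11 2 8 5)(3 6 10 9) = [0, 11, 8, 6, 4, 1, 10, 7, 5, 3, 9, 2]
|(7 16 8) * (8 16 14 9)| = 4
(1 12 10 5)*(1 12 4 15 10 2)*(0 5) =(0 5 12 2 1 4 15 10) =[5, 4, 1, 3, 15, 12, 6, 7, 8, 9, 0, 11, 2, 13, 14, 10]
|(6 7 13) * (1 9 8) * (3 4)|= |(1 9 8)(3 4)(6 7 13)|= 6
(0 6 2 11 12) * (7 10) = (0 6 2 11 12)(7 10) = [6, 1, 11, 3, 4, 5, 2, 10, 8, 9, 7, 12, 0]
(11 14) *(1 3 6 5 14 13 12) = (1 3 6 5 14 11 13 12) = [0, 3, 2, 6, 4, 14, 5, 7, 8, 9, 10, 13, 1, 12, 11]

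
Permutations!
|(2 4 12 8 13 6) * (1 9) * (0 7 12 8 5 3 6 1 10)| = 13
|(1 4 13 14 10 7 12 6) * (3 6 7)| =14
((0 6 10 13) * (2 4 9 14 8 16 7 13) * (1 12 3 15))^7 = (0 8 2 13 14 10 7 9 6 16 4)(1 15 3 12)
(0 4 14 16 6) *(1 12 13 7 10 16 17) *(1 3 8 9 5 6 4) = [1, 12, 2, 8, 14, 6, 0, 10, 9, 5, 16, 11, 13, 7, 17, 15, 4, 3] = (0 1 12 13 7 10 16 4 14 17 3 8 9 5 6)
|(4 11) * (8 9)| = 2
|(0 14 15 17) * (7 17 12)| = |(0 14 15 12 7 17)| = 6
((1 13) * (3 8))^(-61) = ((1 13)(3 8))^(-61) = (1 13)(3 8)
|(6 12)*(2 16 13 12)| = |(2 16 13 12 6)| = 5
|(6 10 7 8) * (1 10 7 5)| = 3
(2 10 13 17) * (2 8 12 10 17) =[0, 1, 17, 3, 4, 5, 6, 7, 12, 9, 13, 11, 10, 2, 14, 15, 16, 8] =(2 17 8 12 10 13)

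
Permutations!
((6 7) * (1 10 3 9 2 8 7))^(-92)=(1 2)(3 7)(6 9)(8 10)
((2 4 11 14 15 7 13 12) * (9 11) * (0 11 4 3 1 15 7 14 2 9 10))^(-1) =((0 11 2 3 1 15 14 7 13 12 9 4 10))^(-1) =(0 10 4 9 12 13 7 14 15 1 3 2 11)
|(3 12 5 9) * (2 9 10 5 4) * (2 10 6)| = |(2 9 3 12 4 10 5 6)| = 8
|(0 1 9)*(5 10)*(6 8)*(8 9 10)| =|(0 1 10 5 8 6 9)| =7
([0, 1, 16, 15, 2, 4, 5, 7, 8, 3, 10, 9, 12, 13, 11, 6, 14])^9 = [0, 1, 4, 9, 5, 6, 15, 7, 8, 11, 10, 14, 12, 13, 16, 3, 2]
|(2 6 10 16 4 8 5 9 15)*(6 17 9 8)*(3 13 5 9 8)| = |(2 17 8 9 15)(3 13 5)(4 6 10 16)| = 60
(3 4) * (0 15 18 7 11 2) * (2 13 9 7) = (0 15 18 2)(3 4)(7 11 13 9) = [15, 1, 0, 4, 3, 5, 6, 11, 8, 7, 10, 13, 12, 9, 14, 18, 16, 17, 2]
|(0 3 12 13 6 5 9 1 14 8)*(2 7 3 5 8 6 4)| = 42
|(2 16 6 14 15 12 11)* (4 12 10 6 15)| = 9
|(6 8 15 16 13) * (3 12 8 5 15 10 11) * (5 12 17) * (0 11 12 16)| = |(0 11 3 17 5 15)(6 16 13)(8 10 12)| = 6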